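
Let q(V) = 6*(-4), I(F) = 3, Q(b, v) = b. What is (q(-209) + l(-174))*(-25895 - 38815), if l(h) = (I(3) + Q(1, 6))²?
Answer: 517680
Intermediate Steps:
l(h) = 16 (l(h) = (3 + 1)² = 4² = 16)
q(V) = -24
(q(-209) + l(-174))*(-25895 - 38815) = (-24 + 16)*(-25895 - 38815) = -8*(-64710) = 517680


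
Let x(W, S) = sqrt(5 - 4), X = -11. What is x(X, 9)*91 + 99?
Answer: 190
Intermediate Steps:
x(W, S) = 1 (x(W, S) = sqrt(1) = 1)
x(X, 9)*91 + 99 = 1*91 + 99 = 91 + 99 = 190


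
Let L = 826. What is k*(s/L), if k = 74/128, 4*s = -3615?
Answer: -133755/211456 ≈ -0.63254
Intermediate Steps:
s = -3615/4 (s = (¼)*(-3615) = -3615/4 ≈ -903.75)
k = 37/64 (k = 74*(1/128) = 37/64 ≈ 0.57813)
k*(s/L) = 37*(-3615/4/826)/64 = 37*(-3615/4*1/826)/64 = (37/64)*(-3615/3304) = -133755/211456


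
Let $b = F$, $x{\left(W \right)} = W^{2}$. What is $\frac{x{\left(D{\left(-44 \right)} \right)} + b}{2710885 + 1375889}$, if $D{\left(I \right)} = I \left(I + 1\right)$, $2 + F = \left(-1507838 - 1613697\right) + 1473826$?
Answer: $\frac{1931953}{4086774} \approx 0.47273$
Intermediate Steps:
$F = -1647711$ ($F = -2 + \left(\left(-1507838 - 1613697\right) + 1473826\right) = -2 + \left(-3121535 + 1473826\right) = -2 - 1647709 = -1647711$)
$D{\left(I \right)} = I \left(1 + I\right)$
$b = -1647711$
$\frac{x{\left(D{\left(-44 \right)} \right)} + b}{2710885 + 1375889} = \frac{\left(- 44 \left(1 - 44\right)\right)^{2} - 1647711}{2710885 + 1375889} = \frac{\left(\left(-44\right) \left(-43\right)\right)^{2} - 1647711}{4086774} = \left(1892^{2} - 1647711\right) \frac{1}{4086774} = \left(3579664 - 1647711\right) \frac{1}{4086774} = 1931953 \cdot \frac{1}{4086774} = \frac{1931953}{4086774}$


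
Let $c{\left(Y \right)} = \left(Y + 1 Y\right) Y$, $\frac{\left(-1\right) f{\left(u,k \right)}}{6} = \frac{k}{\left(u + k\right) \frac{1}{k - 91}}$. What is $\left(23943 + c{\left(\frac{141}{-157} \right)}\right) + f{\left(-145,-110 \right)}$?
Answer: $\frac{10251578829}{419033} \approx 24465.0$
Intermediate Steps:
$f{\left(u,k \right)} = - \frac{6 k \left(-91 + k\right)}{k + u}$ ($f{\left(u,k \right)} = - 6 \frac{k}{\left(u + k\right) \frac{1}{k - 91}} = - 6 \frac{k}{\left(k + u\right) \frac{1}{-91 + k}} = - 6 \frac{k}{\frac{1}{-91 + k} \left(k + u\right)} = - 6 k \frac{-91 + k}{k + u} = - 6 \frac{k \left(-91 + k\right)}{k + u} = - \frac{6 k \left(-91 + k\right)}{k + u}$)
$c{\left(Y \right)} = 2 Y^{2}$ ($c{\left(Y \right)} = \left(Y + Y\right) Y = 2 Y Y = 2 Y^{2}$)
$\left(23943 + c{\left(\frac{141}{-157} \right)}\right) + f{\left(-145,-110 \right)} = \left(23943 + 2 \left(\frac{141}{-157}\right)^{2}\right) + 6 \left(-110\right) \frac{1}{-110 - 145} \left(91 - -110\right) = \left(23943 + 2 \left(141 \left(- \frac{1}{157}\right)\right)^{2}\right) + 6 \left(-110\right) \frac{1}{-255} \left(91 + 110\right) = \left(23943 + 2 \left(- \frac{141}{157}\right)^{2}\right) + 6 \left(-110\right) \left(- \frac{1}{255}\right) 201 = \left(23943 + 2 \cdot \frac{19881}{24649}\right) + \frac{8844}{17} = \left(23943 + \frac{39762}{24649}\right) + \frac{8844}{17} = \frac{590210769}{24649} + \frac{8844}{17} = \frac{10251578829}{419033}$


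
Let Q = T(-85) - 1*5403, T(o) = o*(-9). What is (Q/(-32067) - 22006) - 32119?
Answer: -578540579/10689 ≈ -54125.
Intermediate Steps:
T(o) = -9*o
Q = -4638 (Q = -9*(-85) - 1*5403 = 765 - 5403 = -4638)
(Q/(-32067) - 22006) - 32119 = (-4638/(-32067) - 22006) - 32119 = (-4638*(-1/32067) - 22006) - 32119 = (1546/10689 - 22006) - 32119 = -235220588/10689 - 32119 = -578540579/10689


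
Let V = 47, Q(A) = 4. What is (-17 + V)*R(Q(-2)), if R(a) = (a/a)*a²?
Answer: 480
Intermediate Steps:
R(a) = a² (R(a) = 1*a² = a²)
(-17 + V)*R(Q(-2)) = (-17 + 47)*4² = 30*16 = 480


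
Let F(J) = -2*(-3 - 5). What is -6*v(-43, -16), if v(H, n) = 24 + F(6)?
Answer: -240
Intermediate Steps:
F(J) = 16 (F(J) = -2*(-8) = 16)
v(H, n) = 40 (v(H, n) = 24 + 16 = 40)
-6*v(-43, -16) = -6*40 = -240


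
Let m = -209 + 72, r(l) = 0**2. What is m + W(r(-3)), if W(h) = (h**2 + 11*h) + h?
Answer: -137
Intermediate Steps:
r(l) = 0
W(h) = h**2 + 12*h
m = -137
m + W(r(-3)) = -137 + 0*(12 + 0) = -137 + 0*12 = -137 + 0 = -137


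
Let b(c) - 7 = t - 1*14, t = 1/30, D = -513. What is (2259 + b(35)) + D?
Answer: 52171/30 ≈ 1739.0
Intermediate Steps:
t = 1/30 ≈ 0.033333
b(c) = -209/30 (b(c) = 7 + (1/30 - 1*14) = 7 + (1/30 - 14) = 7 - 419/30 = -209/30)
(2259 + b(35)) + D = (2259 - 209/30) - 513 = 67561/30 - 513 = 52171/30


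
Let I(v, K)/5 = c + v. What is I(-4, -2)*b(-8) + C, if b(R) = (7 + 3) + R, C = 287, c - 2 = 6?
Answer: 327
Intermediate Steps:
c = 8 (c = 2 + 6 = 8)
I(v, K) = 40 + 5*v (I(v, K) = 5*(8 + v) = 40 + 5*v)
b(R) = 10 + R
I(-4, -2)*b(-8) + C = (40 + 5*(-4))*(10 - 8) + 287 = (40 - 20)*2 + 287 = 20*2 + 287 = 40 + 287 = 327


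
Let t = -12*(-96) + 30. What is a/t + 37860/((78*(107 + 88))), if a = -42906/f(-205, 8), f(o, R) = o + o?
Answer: 105557297/40950390 ≈ 2.5777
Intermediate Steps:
f(o, R) = 2*o
a = 21453/205 (a = -42906/(2*(-205)) = -42906/(-410) = -42906*(-1/410) = 21453/205 ≈ 104.65)
t = 1182 (t = 1152 + 30 = 1182)
a/t + 37860/((78*(107 + 88))) = (21453/205)/1182 + 37860/((78*(107 + 88))) = (21453/205)*(1/1182) + 37860/((78*195)) = 7151/80770 + 37860/15210 = 7151/80770 + 37860*(1/15210) = 7151/80770 + 1262/507 = 105557297/40950390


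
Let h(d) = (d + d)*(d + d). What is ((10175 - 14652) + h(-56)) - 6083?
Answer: 1984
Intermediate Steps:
h(d) = 4*d² (h(d) = (2*d)*(2*d) = 4*d²)
((10175 - 14652) + h(-56)) - 6083 = ((10175 - 14652) + 4*(-56)²) - 6083 = (-4477 + 4*3136) - 6083 = (-4477 + 12544) - 6083 = 8067 - 6083 = 1984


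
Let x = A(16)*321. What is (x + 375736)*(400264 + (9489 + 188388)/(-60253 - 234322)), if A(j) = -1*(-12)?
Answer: 44756298651931724/294575 ≈ 1.5194e+11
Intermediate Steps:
A(j) = 12
x = 3852 (x = 12*321 = 3852)
(x + 375736)*(400264 + (9489 + 188388)/(-60253 - 234322)) = (3852 + 375736)*(400264 + (9489 + 188388)/(-60253 - 234322)) = 379588*(400264 + 197877/(-294575)) = 379588*(400264 + 197877*(-1/294575)) = 379588*(400264 - 197877/294575) = 379588*(117907569923/294575) = 44756298651931724/294575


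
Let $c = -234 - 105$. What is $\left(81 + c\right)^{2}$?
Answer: $66564$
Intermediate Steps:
$c = -339$
$\left(81 + c\right)^{2} = \left(81 - 339\right)^{2} = \left(-258\right)^{2} = 66564$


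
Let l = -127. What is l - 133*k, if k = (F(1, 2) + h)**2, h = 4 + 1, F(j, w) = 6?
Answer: -16220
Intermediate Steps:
h = 5
k = 121 (k = (6 + 5)**2 = 11**2 = 121)
l - 133*k = -127 - 133*121 = -127 - 16093 = -16220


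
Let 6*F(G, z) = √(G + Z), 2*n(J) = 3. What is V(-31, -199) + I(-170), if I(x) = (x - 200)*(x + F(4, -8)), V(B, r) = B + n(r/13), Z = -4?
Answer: 125741/2 ≈ 62871.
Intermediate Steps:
n(J) = 3/2 (n(J) = (½)*3 = 3/2)
V(B, r) = 3/2 + B (V(B, r) = B + 3/2 = 3/2 + B)
F(G, z) = √(-4 + G)/6 (F(G, z) = √(G - 4)/6 = √(-4 + G)/6)
I(x) = x*(-200 + x) (I(x) = (x - 200)*(x + √(-4 + 4)/6) = (-200 + x)*(x + √0/6) = (-200 + x)*(x + (⅙)*0) = (-200 + x)*(x + 0) = (-200 + x)*x = x*(-200 + x))
V(-31, -199) + I(-170) = (3/2 - 31) - 170*(-200 - 170) = -59/2 - 170*(-370) = -59/2 + 62900 = 125741/2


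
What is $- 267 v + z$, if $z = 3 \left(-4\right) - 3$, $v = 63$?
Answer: $-16836$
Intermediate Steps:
$z = -15$ ($z = -12 - 3 = -15$)
$- 267 v + z = \left(-267\right) 63 - 15 = -16821 - 15 = -16836$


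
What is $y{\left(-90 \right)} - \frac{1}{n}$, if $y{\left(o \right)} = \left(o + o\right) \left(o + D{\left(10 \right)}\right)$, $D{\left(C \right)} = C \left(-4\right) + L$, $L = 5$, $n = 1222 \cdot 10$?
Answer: $\frac{274949999}{12220} \approx 22500.0$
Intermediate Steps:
$n = 12220$
$D{\left(C \right)} = 5 - 4 C$ ($D{\left(C \right)} = C \left(-4\right) + 5 = - 4 C + 5 = 5 - 4 C$)
$y{\left(o \right)} = 2 o \left(-35 + o\right)$ ($y{\left(o \right)} = \left(o + o\right) \left(o + \left(5 - 40\right)\right) = 2 o \left(o + \left(5 - 40\right)\right) = 2 o \left(o - 35\right) = 2 o \left(-35 + o\right)$)
$y{\left(-90 \right)} - \frac{1}{n} = 2 \left(-90\right) \left(-35 - 90\right) - \frac{1}{12220} = 2 \left(-90\right) \left(-125\right) - \frac{1}{12220} = 22500 - \frac{1}{12220} = \frac{274949999}{12220}$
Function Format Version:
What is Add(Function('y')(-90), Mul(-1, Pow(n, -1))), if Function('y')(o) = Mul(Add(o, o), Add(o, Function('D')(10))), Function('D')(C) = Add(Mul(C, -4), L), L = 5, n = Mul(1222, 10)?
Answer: Rational(274949999, 12220) ≈ 22500.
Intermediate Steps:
n = 12220
Function('D')(C) = Add(5, Mul(-4, C)) (Function('D')(C) = Add(Mul(C, -4), 5) = Add(Mul(-4, C), 5) = Add(5, Mul(-4, C)))
Function('y')(o) = Mul(2, o, Add(-35, o)) (Function('y')(o) = Mul(Add(o, o), Add(o, Add(5, Mul(-4, 10)))) = Mul(Mul(2, o), Add(o, Add(5, -40))) = Mul(Mul(2, o), Add(o, -35)) = Mul(Mul(2, o), Add(-35, o)) = Mul(2, o, Add(-35, o)))
Add(Function('y')(-90), Mul(-1, Pow(n, -1))) = Add(Mul(2, -90, Add(-35, -90)), Mul(-1, Pow(12220, -1))) = Add(Mul(2, -90, -125), Mul(-1, Rational(1, 12220))) = Add(22500, Rational(-1, 12220)) = Rational(274949999, 12220)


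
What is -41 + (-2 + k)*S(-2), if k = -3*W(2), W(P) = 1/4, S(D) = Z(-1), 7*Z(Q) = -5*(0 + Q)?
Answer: -1203/28 ≈ -42.964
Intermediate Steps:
Z(Q) = -5*Q/7 (Z(Q) = (-5*(0 + Q))/7 = (-5*Q)/7 = -5*Q/7)
S(D) = 5/7 (S(D) = -5/7*(-1) = 5/7)
W(P) = ¼
k = -¾ (k = -3*¼ = -¾ ≈ -0.75000)
-41 + (-2 + k)*S(-2) = -41 + (-2 - ¾)*(5/7) = -41 - 11/4*5/7 = -41 - 55/28 = -1203/28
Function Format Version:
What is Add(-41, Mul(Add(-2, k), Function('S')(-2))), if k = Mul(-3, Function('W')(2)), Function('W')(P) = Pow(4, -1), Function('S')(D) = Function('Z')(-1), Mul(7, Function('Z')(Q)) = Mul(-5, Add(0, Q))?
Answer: Rational(-1203, 28) ≈ -42.964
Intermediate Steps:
Function('Z')(Q) = Mul(Rational(-5, 7), Q) (Function('Z')(Q) = Mul(Rational(1, 7), Mul(-5, Add(0, Q))) = Mul(Rational(1, 7), Mul(-5, Q)) = Mul(Rational(-5, 7), Q))
Function('S')(D) = Rational(5, 7) (Function('S')(D) = Mul(Rational(-5, 7), -1) = Rational(5, 7))
Function('W')(P) = Rational(1, 4)
k = Rational(-3, 4) (k = Mul(-3, Rational(1, 4)) = Rational(-3, 4) ≈ -0.75000)
Add(-41, Mul(Add(-2, k), Function('S')(-2))) = Add(-41, Mul(Add(-2, Rational(-3, 4)), Rational(5, 7))) = Add(-41, Mul(Rational(-11, 4), Rational(5, 7))) = Add(-41, Rational(-55, 28)) = Rational(-1203, 28)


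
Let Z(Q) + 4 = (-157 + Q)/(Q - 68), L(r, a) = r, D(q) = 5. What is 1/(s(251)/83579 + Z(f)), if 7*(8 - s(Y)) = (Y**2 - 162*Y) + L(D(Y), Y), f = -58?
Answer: -10530954/24555515 ≈ -0.42886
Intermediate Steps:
s(Y) = 51/7 - Y**2/7 + 162*Y/7 (s(Y) = 8 - ((Y**2 - 162*Y) + 5)/7 = 8 - (5 + Y**2 - 162*Y)/7 = 8 + (-5/7 - Y**2/7 + 162*Y/7) = 51/7 - Y**2/7 + 162*Y/7)
Z(Q) = -4 + (-157 + Q)/(-68 + Q) (Z(Q) = -4 + (-157 + Q)/(Q - 68) = -4 + (-157 + Q)/(-68 + Q))
1/(s(251)/83579 + Z(f)) = 1/((51/7 - 1/7*251**2 + (162/7)*251)/83579 + (115 - 3*(-58))/(-68 - 58)) = 1/((51/7 - 1/7*63001 + 40662/7)*(1/83579) + (115 + 174)/(-126)) = 1/((51/7 - 63001/7 + 40662/7)*(1/83579) - 1/126*289) = 1/(-3184*1/83579 - 289/126) = 1/(-3184/83579 - 289/126) = 1/(-24555515/10530954) = -10530954/24555515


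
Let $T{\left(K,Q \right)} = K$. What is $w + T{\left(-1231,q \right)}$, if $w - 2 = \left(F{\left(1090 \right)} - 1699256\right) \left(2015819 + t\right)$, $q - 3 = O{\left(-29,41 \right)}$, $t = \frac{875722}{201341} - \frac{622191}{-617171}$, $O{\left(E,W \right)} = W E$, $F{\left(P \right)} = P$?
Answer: $- \frac{425373628994846111586351}{124261826311} \approx -3.4232 \cdot 10^{12}$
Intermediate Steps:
$O{\left(E,W \right)} = E W$
$t = \frac{665742780593}{124261826311}$ ($t = 875722 \cdot \frac{1}{201341} - - \frac{622191}{617171} = \frac{875722}{201341} + \frac{622191}{617171} = \frac{665742780593}{124261826311} \approx 5.3576$)
$q = -1186$ ($q = 3 - 1189 = -1186$)
$w = - \frac{425373628841879803397510}{124261826311}$ ($w = 2 + \left(1090 - 1699256\right) \left(2015819 + \frac{665742780593}{124261826311}\right) = 2 - \frac{425373628842128327050132}{124261826311} = - \frac{425373628841879803397510}{124261826311} \approx -3.4232 \cdot 10^{12}$)
$w + T{\left(-1231,q \right)} = - \frac{425373628841879803397510}{124261826311} - 1231 = - \frac{425373628994846111586351}{124261826311}$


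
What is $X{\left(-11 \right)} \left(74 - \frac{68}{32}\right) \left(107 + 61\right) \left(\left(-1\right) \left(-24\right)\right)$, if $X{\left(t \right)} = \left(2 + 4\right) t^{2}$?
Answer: $210394800$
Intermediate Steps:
$X{\left(t \right)} = 6 t^{2}$
$X{\left(-11 \right)} \left(74 - \frac{68}{32}\right) \left(107 + 61\right) \left(\left(-1\right) \left(-24\right)\right) = 6 \left(-11\right)^{2} \left(74 - \frac{68}{32}\right) \left(107 + 61\right) \left(\left(-1\right) \left(-24\right)\right) = 6 \cdot 121 \left(74 - \frac{17}{8}\right) 168 \cdot 24 = 726 \left(74 - \frac{17}{8}\right) 168 \cdot 24 = 726 \cdot \frac{575}{8} \cdot 168 \cdot 24 = 726 \cdot 12075 \cdot 24 = 8766450 \cdot 24 = 210394800$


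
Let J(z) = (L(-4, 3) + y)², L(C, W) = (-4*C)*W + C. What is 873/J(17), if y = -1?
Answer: 873/1849 ≈ 0.47215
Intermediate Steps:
L(C, W) = C - 4*C*W (L(C, W) = -4*C*W + C = C - 4*C*W)
J(z) = 1849 (J(z) = (-4*(1 - 4*3) - 1)² = (-4*(1 - 12) - 1)² = (-4*(-11) - 1)² = (44 - 1)² = 43² = 1849)
873/J(17) = 873/1849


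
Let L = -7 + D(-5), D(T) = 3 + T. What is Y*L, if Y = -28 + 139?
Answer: -999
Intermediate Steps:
Y = 111
L = -9 (L = -7 + (3 - 5) = -7 - 2 = -9)
Y*L = 111*(-9) = -999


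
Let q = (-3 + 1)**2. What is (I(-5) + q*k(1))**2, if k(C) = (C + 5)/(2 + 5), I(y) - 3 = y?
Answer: 100/49 ≈ 2.0408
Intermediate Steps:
I(y) = 3 + y
k(C) = 5/7 + C/7 (k(C) = (5 + C)/7 = (5 + C)*(1/7) = 5/7 + C/7)
q = 4 (q = (-2)**2 = 4)
(I(-5) + q*k(1))**2 = ((3 - 5) + 4*(5/7 + (1/7)*1))**2 = (-2 + 4*(5/7 + 1/7))**2 = (-2 + 4*(6/7))**2 = (-2 + 24/7)**2 = (10/7)**2 = 100/49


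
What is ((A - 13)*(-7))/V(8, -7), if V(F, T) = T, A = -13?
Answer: -26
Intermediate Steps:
((A - 13)*(-7))/V(8, -7) = ((-13 - 13)*(-7))/(-7) = -26*(-7)*(-⅐) = 182*(-⅐) = -26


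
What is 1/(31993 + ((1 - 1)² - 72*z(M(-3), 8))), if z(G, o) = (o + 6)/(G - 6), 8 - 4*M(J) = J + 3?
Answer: 1/32245 ≈ 3.1013e-5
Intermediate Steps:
M(J) = 5/4 - J/4 (M(J) = 2 - (J + 3)/4 = 2 - (3 + J)/4 = 2 + (-¾ - J/4) = 5/4 - J/4)
z(G, o) = (6 + o)/(-6 + G)
1/(31993 + ((1 - 1)² - 72*z(M(-3), 8))) = 1/(31993 + ((1 - 1)² - 72*(6 + 8)/(-6 + (5/4 - ¼*(-3))))) = 1/(31993 + (0² - 72*14/(-6 + (5/4 + ¾)))) = 1/(31993 + (0 - 72*14/(-6 + 2))) = 1/(31993 + (0 - 72*14/(-4))) = 1/(31993 + (0 - (-18)*14)) = 1/(31993 + (0 - 72*(-7/2))) = 1/(31993 + (0 + 252)) = 1/(31993 + 252) = 1/32245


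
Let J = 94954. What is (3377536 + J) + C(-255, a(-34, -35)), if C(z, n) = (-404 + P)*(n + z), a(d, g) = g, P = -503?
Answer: 3735520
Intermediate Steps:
C(z, n) = -907*n - 907*z (C(z, n) = (-404 - 503)*(n + z) = -907*(n + z) = -907*n - 907*z)
(3377536 + J) + C(-255, a(-34, -35)) = (3377536 + 94954) + (-907*(-35) - 907*(-255)) = 3472490 + (31745 + 231285) = 3472490 + 263030 = 3735520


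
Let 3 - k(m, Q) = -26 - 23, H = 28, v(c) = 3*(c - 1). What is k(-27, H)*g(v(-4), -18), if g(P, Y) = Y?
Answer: -936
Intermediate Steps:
v(c) = -3 + 3*c (v(c) = 3*(-1 + c) = -3 + 3*c)
k(m, Q) = 52 (k(m, Q) = 3 - (-26 - 23) = 3 - 1*(-49) = 3 + 49 = 52)
k(-27, H)*g(v(-4), -18) = 52*(-18) = -936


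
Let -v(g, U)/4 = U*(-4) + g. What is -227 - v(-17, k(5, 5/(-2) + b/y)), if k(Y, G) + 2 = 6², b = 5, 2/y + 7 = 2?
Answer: -839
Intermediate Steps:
y = -⅖ (y = 2/(-7 + 2) = 2/(-5) = 2*(-⅕) = -⅖ ≈ -0.40000)
k(Y, G) = 34 (k(Y, G) = -2 + 6² = -2 + 36 = 34)
v(g, U) = -4*g + 16*U (v(g, U) = -4*(U*(-4) + g) = -4*(-4*U + g) = -4*(g - 4*U) = -4*g + 16*U)
-227 - v(-17, k(5, 5/(-2) + b/y)) = -227 - (-4*(-17) + 16*34) = -227 - (68 + 544) = -227 - 1*612 = -227 - 612 = -839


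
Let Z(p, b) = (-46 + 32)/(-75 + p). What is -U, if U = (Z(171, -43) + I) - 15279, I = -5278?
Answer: 986743/48 ≈ 20557.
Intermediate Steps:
Z(p, b) = -14/(-75 + p)
U = -986743/48 (U = (-14/(-75 + 171) - 5278) - 15279 = (-14/96 - 5278) - 15279 = (-14*1/96 - 5278) - 15279 = (-7/48 - 5278) - 15279 = -253351/48 - 15279 = -986743/48 ≈ -20557.)
-U = -1*(-986743/48) = 986743/48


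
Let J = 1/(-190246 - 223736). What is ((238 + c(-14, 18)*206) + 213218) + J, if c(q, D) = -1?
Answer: 88281661499/413982 ≈ 2.1325e+5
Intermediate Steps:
J = -1/413982 (J = 1/(-413982) = -1/413982 ≈ -2.4156e-6)
((238 + c(-14, 18)*206) + 213218) + J = ((238 - 1*206) + 213218) - 1/413982 = ((238 - 206) + 213218) - 1/413982 = (32 + 213218) - 1/413982 = 213250 - 1/413982 = 88281661499/413982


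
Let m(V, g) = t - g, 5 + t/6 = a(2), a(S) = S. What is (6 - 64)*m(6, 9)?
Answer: 1566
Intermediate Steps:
t = -18 (t = -30 + 6*2 = -30 + 12 = -18)
m(V, g) = -18 - g
(6 - 64)*m(6, 9) = (6 - 64)*(-18 - 1*9) = -58*(-18 - 9) = -58*(-27) = 1566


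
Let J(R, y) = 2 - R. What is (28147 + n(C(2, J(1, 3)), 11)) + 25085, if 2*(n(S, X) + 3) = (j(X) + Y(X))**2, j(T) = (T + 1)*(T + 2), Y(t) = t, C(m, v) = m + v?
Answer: 134347/2 ≈ 67174.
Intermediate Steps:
j(T) = (1 + T)*(2 + T)
n(S, X) = -3 + (2 + X**2 + 4*X)**2/2 (n(S, X) = -3 + ((2 + X**2 + 3*X) + X)**2/2 = -3 + (2 + X**2 + 4*X)**2/2)
(28147 + n(C(2, J(1, 3)), 11)) + 25085 = (28147 + (-3 + (2 + 11**2 + 4*11)**2/2)) + 25085 = (28147 + (-3 + (2 + 121 + 44)**2/2)) + 25085 = (28147 + (-3 + (1/2)*167**2)) + 25085 = (28147 + (-3 + (1/2)*27889)) + 25085 = (28147 + (-3 + 27889/2)) + 25085 = (28147 + 27883/2) + 25085 = 84177/2 + 25085 = 134347/2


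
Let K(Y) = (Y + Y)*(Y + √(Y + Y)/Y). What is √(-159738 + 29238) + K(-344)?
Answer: 236672 + 8*I*√43 + 30*I*√145 ≈ 2.3667e+5 + 413.71*I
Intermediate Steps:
K(Y) = 2*Y*(Y + √2/√Y) (K(Y) = (2*Y)*(Y + √(2*Y)/Y) = (2*Y)*(Y + (√2*√Y)/Y) = (2*Y)*(Y + √2/√Y) = 2*Y*(Y + √2/√Y))
√(-159738 + 29238) + K(-344) = √(-159738 + 29238) + (2*(-344)² + 2*√2*√(-344)) = √(-130500) + (2*118336 + 2*√2*(2*I*√86)) = 30*I*√145 + (236672 + 8*I*√43) = 236672 + 8*I*√43 + 30*I*√145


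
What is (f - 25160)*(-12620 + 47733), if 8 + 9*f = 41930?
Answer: -719886726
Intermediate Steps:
f = 4658 (f = -8/9 + (⅑)*41930 = -8/9 + 41930/9 = 4658)
(f - 25160)*(-12620 + 47733) = (4658 - 25160)*(-12620 + 47733) = -20502*35113 = -719886726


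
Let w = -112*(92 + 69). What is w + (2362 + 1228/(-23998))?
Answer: -188024944/11999 ≈ -15670.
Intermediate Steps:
w = -18032 (w = -112*161 = -18032)
w + (2362 + 1228/(-23998)) = -18032 + (2362 + 1228/(-23998)) = -18032 + (2362 + 1228*(-1/23998)) = -18032 + (2362 - 614/11999) = -18032 + 28341024/11999 = -188024944/11999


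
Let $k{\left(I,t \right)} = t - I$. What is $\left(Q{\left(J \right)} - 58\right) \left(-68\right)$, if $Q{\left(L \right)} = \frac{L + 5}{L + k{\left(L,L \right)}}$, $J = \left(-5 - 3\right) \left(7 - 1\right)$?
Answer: $\frac{46597}{12} \approx 3883.1$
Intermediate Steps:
$J = -48$ ($J = \left(-8\right) 6 = -48$)
$Q{\left(L \right)} = \frac{5 + L}{L}$ ($Q{\left(L \right)} = \frac{L + 5}{L + \left(L - L\right)} = \frac{5 + L}{L + 0} = \frac{5 + L}{L}$)
$\left(Q{\left(J \right)} - 58\right) \left(-68\right) = \left(\frac{5 - 48}{-48} - 58\right) \left(-68\right) = \left(\left(- \frac{1}{48}\right) \left(-43\right) - 58\right) \left(-68\right) = \left(\frac{43}{48} - 58\right) \left(-68\right) = \left(- \frac{2741}{48}\right) \left(-68\right) = \frac{46597}{12}$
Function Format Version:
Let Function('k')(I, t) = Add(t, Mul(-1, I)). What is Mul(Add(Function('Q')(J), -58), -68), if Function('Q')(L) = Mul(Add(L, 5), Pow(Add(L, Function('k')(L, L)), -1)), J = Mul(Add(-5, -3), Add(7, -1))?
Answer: Rational(46597, 12) ≈ 3883.1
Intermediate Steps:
J = -48 (J = Mul(-8, 6) = -48)
Function('Q')(L) = Mul(Pow(L, -1), Add(5, L)) (Function('Q')(L) = Mul(Add(L, 5), Pow(Add(L, Add(L, Mul(-1, L))), -1)) = Mul(Add(5, L), Pow(Add(L, 0), -1)) = Mul(Add(5, L), Pow(L, -1)) = Mul(Pow(L, -1), Add(5, L)))
Mul(Add(Function('Q')(J), -58), -68) = Mul(Add(Mul(Pow(-48, -1), Add(5, -48)), -58), -68) = Mul(Add(Mul(Rational(-1, 48), -43), -58), -68) = Mul(Add(Rational(43, 48), -58), -68) = Mul(Rational(-2741, 48), -68) = Rational(46597, 12)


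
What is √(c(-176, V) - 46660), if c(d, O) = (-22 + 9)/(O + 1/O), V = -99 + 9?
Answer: I*√3062109060490/8101 ≈ 216.01*I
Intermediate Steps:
V = -90
c(d, O) = -13/(O + 1/O)
√(c(-176, V) - 46660) = √(-13*(-90)/(1 + (-90)²) - 46660) = √(-13*(-90)/(1 + 8100) - 46660) = √(-13*(-90)/8101 - 46660) = √(-13*(-90)*1/8101 - 46660) = √(1170/8101 - 46660) = √(-377991490/8101) = I*√3062109060490/8101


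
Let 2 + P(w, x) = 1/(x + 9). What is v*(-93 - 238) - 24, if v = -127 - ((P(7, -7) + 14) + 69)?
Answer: 137979/2 ≈ 68990.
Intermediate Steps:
P(w, x) = -2 + 1/(9 + x) (P(w, x) = -2 + 1/(x + 9) = -2 + 1/(9 + x))
v = -417/2 (v = -127 - (((-17 - 2*(-7))/(9 - 7) + 14) + 69) = -127 - (((-17 + 14)/2 + 14) + 69) = -127 - (((1/2)*(-3) + 14) + 69) = -127 - ((-3/2 + 14) + 69) = -127 - (25/2 + 69) = -127 - 1*163/2 = -127 - 163/2 = -417/2 ≈ -208.50)
v*(-93 - 238) - 24 = -417*(-93 - 238)/2 - 24 = -417/2*(-331) - 24 = 138027/2 - 24 = 137979/2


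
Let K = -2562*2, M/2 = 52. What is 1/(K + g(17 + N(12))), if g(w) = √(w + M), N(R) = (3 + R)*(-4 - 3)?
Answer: -1/5120 ≈ -0.00019531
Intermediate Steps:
M = 104 (M = 2*52 = 104)
N(R) = -21 - 7*R (N(R) = (3 + R)*(-7) = -21 - 7*R)
K = -5124 (K = -183*28 = -5124)
g(w) = √(104 + w) (g(w) = √(w + 104) = √(104 + w))
1/(K + g(17 + N(12))) = 1/(-5124 + √(104 + (17 + (-21 - 7*12)))) = 1/(-5124 + √(104 + (17 + (-21 - 84)))) = 1/(-5124 + √(104 + (17 - 105))) = 1/(-5124 + √(104 - 88)) = 1/(-5124 + √16) = 1/(-5124 + 4) = 1/(-5120) = -1/5120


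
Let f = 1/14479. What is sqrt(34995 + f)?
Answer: sqrt(7336402242274)/14479 ≈ 187.07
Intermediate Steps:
f = 1/14479 ≈ 6.9065e-5
sqrt(34995 + f) = sqrt(34995 + 1/14479) = sqrt(506692606/14479) = sqrt(7336402242274)/14479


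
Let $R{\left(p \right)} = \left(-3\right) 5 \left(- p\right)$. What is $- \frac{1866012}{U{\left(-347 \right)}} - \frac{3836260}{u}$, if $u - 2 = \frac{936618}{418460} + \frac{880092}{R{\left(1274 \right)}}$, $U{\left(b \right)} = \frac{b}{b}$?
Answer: $- \frac{10627785096820}{5471777} \approx -1.9423 \cdot 10^{6}$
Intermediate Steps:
$R{\left(p \right)} = 15 p$ ($R{\left(p \right)} = - 15 \left(- p\right) = 15 p$)
$U{\left(b \right)} = 1$
$u = \frac{27358885}{543998}$ ($u = 2 + \left(\frac{936618}{418460} + \frac{880092}{15 \cdot 1274}\right) = 2 + \left(936618 \cdot \frac{1}{418460} + \frac{880092}{19110}\right) = 2 + \left(\frac{468309}{209230} + 880092 \cdot \frac{1}{19110}\right) = 2 + \left(\frac{468309}{209230} + \frac{146682}{3185}\right) = 2 + \frac{26270889}{543998} = \frac{27358885}{543998} \approx 50.292$)
$- \frac{1866012}{U{\left(-347 \right)}} - \frac{3836260}{u} = - \frac{1866012}{1} - \frac{3836260}{\frac{27358885}{543998}} = \left(-1866012\right) 1 - \frac{417383553496}{5471777} = -1866012 - \frac{417383553496}{5471777} = - \frac{10627785096820}{5471777}$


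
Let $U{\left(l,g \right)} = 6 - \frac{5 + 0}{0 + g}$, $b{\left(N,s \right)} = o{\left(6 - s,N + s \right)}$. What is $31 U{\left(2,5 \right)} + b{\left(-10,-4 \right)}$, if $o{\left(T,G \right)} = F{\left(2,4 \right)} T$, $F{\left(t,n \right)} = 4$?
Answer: $195$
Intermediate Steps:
$o{\left(T,G \right)} = 4 T$
$b{\left(N,s \right)} = 24 - 4 s$ ($b{\left(N,s \right)} = 4 \left(6 - s\right) = 24 - 4 s$)
$U{\left(l,g \right)} = 6 - \frac{5}{g}$
$31 U{\left(2,5 \right)} + b{\left(-10,-4 \right)} = 31 \left(6 - \frac{5}{5}\right) + \left(24 - -16\right) = 31 \left(6 - 1\right) + \left(24 + 16\right) = 31 \left(6 - 1\right) + 40 = 31 \cdot 5 + 40 = 155 + 40 = 195$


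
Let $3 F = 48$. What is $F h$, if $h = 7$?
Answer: $112$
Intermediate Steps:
$F = 16$ ($F = \frac{1}{3} \cdot 48 = 16$)
$F h = 16 \cdot 7 = 112$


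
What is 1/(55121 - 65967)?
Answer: -1/10846 ≈ -9.2200e-5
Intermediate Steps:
1/(55121 - 65967) = 1/(-10846) = -1/10846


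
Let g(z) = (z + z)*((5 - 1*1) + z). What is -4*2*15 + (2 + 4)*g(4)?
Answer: 264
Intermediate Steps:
g(z) = 2*z*(4 + z) (g(z) = (2*z)*((5 - 1) + z) = (2*z)*(4 + z) = 2*z*(4 + z))
-4*2*15 + (2 + 4)*g(4) = -4*2*15 + (2 + 4)*(2*4*(4 + 4)) = -8*15 + 6*(2*4*8) = -120 + 6*64 = -120 + 384 = 264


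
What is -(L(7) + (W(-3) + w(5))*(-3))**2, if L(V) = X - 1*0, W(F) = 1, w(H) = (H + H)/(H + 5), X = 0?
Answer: -36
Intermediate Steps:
w(H) = 2*H/(5 + H) (w(H) = (2*H)/(5 + H) = 2*H/(5 + H))
L(V) = 0 (L(V) = 0 - 1*0 = 0 + 0 = 0)
-(L(7) + (W(-3) + w(5))*(-3))**2 = -(0 + (1 + 2*5/(5 + 5))*(-3))**2 = -(0 + (1 + 2*5/10)*(-3))**2 = -(0 + (1 + 2*5*(1/10))*(-3))**2 = -(0 + (1 + 1)*(-3))**2 = -(0 + 2*(-3))**2 = -(0 - 6)**2 = -1*(-6)**2 = -1*36 = -36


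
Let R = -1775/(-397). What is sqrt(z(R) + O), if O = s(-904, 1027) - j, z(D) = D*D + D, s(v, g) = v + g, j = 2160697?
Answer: I*sqrt(340522052266)/397 ≈ 1469.9*I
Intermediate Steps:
s(v, g) = g + v
R = 1775/397 (R = -1775*(-1/397) = 1775/397 ≈ 4.4710)
z(D) = D + D**2 (z(D) = D**2 + D = D + D**2)
O = -2160574 (O = (1027 - 904) - 1*2160697 = 123 - 2160697 = -2160574)
sqrt(z(R) + O) = sqrt(1775*(1 + 1775/397)/397 - 2160574) = sqrt((1775/397)*(2172/397) - 2160574) = sqrt(3855300/157609 - 2160574) = sqrt(-340522052266/157609) = I*sqrt(340522052266)/397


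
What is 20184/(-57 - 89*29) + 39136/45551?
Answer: -408080308/60081769 ≈ -6.7921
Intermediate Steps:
20184/(-57 - 89*29) + 39136/45551 = 20184/(-57 - 2581) + 39136*(1/45551) = 20184/(-2638) + 39136/45551 = 20184*(-1/2638) + 39136/45551 = -10092/1319 + 39136/45551 = -408080308/60081769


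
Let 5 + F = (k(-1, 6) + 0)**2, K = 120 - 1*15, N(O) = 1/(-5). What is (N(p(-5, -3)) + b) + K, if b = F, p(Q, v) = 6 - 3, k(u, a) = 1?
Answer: 504/5 ≈ 100.80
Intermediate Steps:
p(Q, v) = 3
N(O) = -1/5
K = 105 (K = 120 - 15 = 105)
F = -4 (F = -5 + (1 + 0)**2 = -5 + 1**2 = -5 + 1 = -4)
b = -4
(N(p(-5, -3)) + b) + K = (-1/5 - 4) + 105 = -21/5 + 105 = 504/5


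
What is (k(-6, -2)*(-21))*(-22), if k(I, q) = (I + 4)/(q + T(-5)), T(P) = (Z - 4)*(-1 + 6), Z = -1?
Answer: 308/9 ≈ 34.222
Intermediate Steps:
T(P) = -25 (T(P) = (-1 - 4)*(-1 + 6) = -5*5 = -25)
k(I, q) = (4 + I)/(-25 + q) (k(I, q) = (I + 4)/(q - 25) = (4 + I)/(-25 + q))
(k(-6, -2)*(-21))*(-22) = (((4 - 6)/(-25 - 2))*(-21))*(-22) = ((-2/(-27))*(-21))*(-22) = (-1/27*(-2)*(-21))*(-22) = ((2/27)*(-21))*(-22) = -14/9*(-22) = 308/9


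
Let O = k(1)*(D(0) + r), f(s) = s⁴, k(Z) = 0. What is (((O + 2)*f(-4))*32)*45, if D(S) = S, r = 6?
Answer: 737280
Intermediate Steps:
O = 0 (O = 0*(0 + 6) = 0*6 = 0)
(((O + 2)*f(-4))*32)*45 = (((0 + 2)*(-4)⁴)*32)*45 = ((2*256)*32)*45 = (512*32)*45 = 16384*45 = 737280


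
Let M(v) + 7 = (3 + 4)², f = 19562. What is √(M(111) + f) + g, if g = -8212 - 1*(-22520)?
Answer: 14308 + 26*√29 ≈ 14448.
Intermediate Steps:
M(v) = 42 (M(v) = -7 + (3 + 4)² = -7 + 7² = -7 + 49 = 42)
g = 14308 (g = -8212 + 22520 = 14308)
√(M(111) + f) + g = √(42 + 19562) + 14308 = √19604 + 14308 = 26*√29 + 14308 = 14308 + 26*√29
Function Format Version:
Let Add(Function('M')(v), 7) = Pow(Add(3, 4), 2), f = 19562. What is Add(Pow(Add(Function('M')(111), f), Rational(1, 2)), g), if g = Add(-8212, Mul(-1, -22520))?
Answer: Add(14308, Mul(26, Pow(29, Rational(1, 2)))) ≈ 14448.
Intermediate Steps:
Function('M')(v) = 42 (Function('M')(v) = Add(-7, Pow(Add(3, 4), 2)) = Add(-7, Pow(7, 2)) = Add(-7, 49) = 42)
g = 14308 (g = Add(-8212, 22520) = 14308)
Add(Pow(Add(Function('M')(111), f), Rational(1, 2)), g) = Add(Pow(Add(42, 19562), Rational(1, 2)), 14308) = Add(Pow(19604, Rational(1, 2)), 14308) = Add(Mul(26, Pow(29, Rational(1, 2))), 14308) = Add(14308, Mul(26, Pow(29, Rational(1, 2))))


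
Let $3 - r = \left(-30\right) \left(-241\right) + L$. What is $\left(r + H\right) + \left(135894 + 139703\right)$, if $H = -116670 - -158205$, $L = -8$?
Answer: $309913$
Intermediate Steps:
$r = -7219$ ($r = 3 - \left(\left(-30\right) \left(-241\right) - 8\right) = 3 - \left(7230 - 8\right) = 3 - 7222 = -7219$)
$H = 41535$ ($H = -116670 + 158205 = 41535$)
$\left(r + H\right) + \left(135894 + 139703\right) = \left(-7219 + 41535\right) + \left(135894 + 139703\right) = 34316 + 275597 = 309913$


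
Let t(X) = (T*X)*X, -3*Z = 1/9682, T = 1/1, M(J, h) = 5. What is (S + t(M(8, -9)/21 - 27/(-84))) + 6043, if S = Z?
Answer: 206428066721/34158096 ≈ 6043.3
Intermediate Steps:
T = 1
Z = -1/29046 (Z = -⅓/9682 = -⅓*1/9682 = -1/29046 ≈ -3.4428e-5)
t(X) = X² (t(X) = (1*X)*X = X*X = X²)
S = -1/29046 ≈ -3.4428e-5
(S + t(M(8, -9)/21 - 27/(-84))) + 6043 = (-1/29046 + (5/21 - 27/(-84))²) + 6043 = (-1/29046 + (5*(1/21) - 27*(-1/84))²) + 6043 = (-1/29046 + (5/21 + 9/28)²) + 6043 = (-1/29046 + (47/84)²) + 6043 = (-1/29046 + 2209/7056) + 6043 = 10692593/34158096 + 6043 = 206428066721/34158096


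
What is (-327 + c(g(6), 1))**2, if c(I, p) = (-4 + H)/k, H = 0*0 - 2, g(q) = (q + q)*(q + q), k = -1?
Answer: 103041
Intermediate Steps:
g(q) = 4*q**2 (g(q) = (2*q)*(2*q) = 4*q**2)
H = -2 (H = 0 - 2 = -2)
c(I, p) = 6 (c(I, p) = (-4 - 2)/(-1) = -6*(-1) = 6)
(-327 + c(g(6), 1))**2 = (-327 + 6)**2 = (-321)**2 = 103041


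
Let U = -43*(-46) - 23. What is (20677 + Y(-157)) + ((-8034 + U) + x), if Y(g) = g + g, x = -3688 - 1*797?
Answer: 9799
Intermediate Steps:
x = -4485 (x = -3688 - 797 = -4485)
U = 1955 (U = 1978 - 23 = 1955)
Y(g) = 2*g
(20677 + Y(-157)) + ((-8034 + U) + x) = (20677 + 2*(-157)) + ((-8034 + 1955) - 4485) = (20677 - 314) + (-6079 - 4485) = 20363 - 10564 = 9799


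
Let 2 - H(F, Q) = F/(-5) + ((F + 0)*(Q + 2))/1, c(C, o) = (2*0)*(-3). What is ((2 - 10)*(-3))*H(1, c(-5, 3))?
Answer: 24/5 ≈ 4.8000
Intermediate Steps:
c(C, o) = 0 (c(C, o) = 0*(-3) = 0)
H(F, Q) = 2 + F/5 - F*(2 + Q) (H(F, Q) = 2 - (F/(-5) + ((F + 0)*(Q + 2))/1) = 2 - (F*(-⅕) + (F*(2 + Q))*1) = 2 - (-F/5 + F*(2 + Q)) = 2 + (F/5 - F*(2 + Q)) = 2 + F/5 - F*(2 + Q))
((2 - 10)*(-3))*H(1, c(-5, 3)) = ((2 - 10)*(-3))*(2 - 9/5*1 - 1*1*0) = (-8*(-3))*(2 - 9/5 + 0) = 24*(⅕) = 24/5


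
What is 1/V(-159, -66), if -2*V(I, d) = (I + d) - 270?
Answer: 2/495 ≈ 0.0040404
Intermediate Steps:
V(I, d) = 135 - I/2 - d/2 (V(I, d) = -((I + d) - 270)/2 = -(-270 + I + d)/2 = 135 - I/2 - d/2)
1/V(-159, -66) = 1/(135 - ½*(-159) - ½*(-66)) = 1/(135 + 159/2 + 33) = 1/(495/2) = 2/495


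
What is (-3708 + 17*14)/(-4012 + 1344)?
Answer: 1735/1334 ≈ 1.3006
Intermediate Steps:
(-3708 + 17*14)/(-4012 + 1344) = (-3708 + 238)/(-2668) = -3470*(-1/2668) = 1735/1334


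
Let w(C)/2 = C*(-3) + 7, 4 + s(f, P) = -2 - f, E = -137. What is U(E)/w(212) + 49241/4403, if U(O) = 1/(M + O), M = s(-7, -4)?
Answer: 13393559/1197616 ≈ 11.184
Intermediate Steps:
s(f, P) = -6 - f (s(f, P) = -4 + (-2 - f) = -6 - f)
M = 1 (M = -6 - 1*(-7) = -6 + 7 = 1)
U(O) = 1/(1 + O)
w(C) = 14 - 6*C (w(C) = 2*(C*(-3) + 7) = 2*(-3*C + 7) = 2*(7 - 3*C) = 14 - 6*C)
U(E)/w(212) + 49241/4403 = 1/((1 - 137)*(14 - 6*212)) + 49241/4403 = 1/((-136)*(14 - 1272)) + 49241*(1/4403) = -1/136/(-1258) + 49241/4403 = -1/136*(-1/1258) + 49241/4403 = 1/171088 + 49241/4403 = 13393559/1197616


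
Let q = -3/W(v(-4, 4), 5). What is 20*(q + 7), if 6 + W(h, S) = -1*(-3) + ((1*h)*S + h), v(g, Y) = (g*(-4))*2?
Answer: 8800/63 ≈ 139.68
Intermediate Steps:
v(g, Y) = -8*g (v(g, Y) = -4*g*2 = -8*g)
W(h, S) = -3 + h + S*h (W(h, S) = -6 + (-1*(-3) + ((1*h)*S + h)) = -6 + (3 + (h*S + h)) = -6 + (3 + (S*h + h)) = -6 + (3 + (h + S*h)) = -6 + (3 + h + S*h) = -3 + h + S*h)
q = -1/63 (q = -3/(-3 - 8*(-4) + 5*(-8*(-4))) = -3/(-3 + 32 + 5*32) = -3/(-3 + 32 + 160) = -3/189 = -3*1/189 = -1/63 ≈ -0.015873)
20*(q + 7) = 20*(-1/63 + 7) = 20*(440/63) = 8800/63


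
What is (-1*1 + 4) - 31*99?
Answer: -3066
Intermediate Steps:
(-1*1 + 4) - 31*99 = (-1 + 4) - 3069 = 3 - 3069 = -3066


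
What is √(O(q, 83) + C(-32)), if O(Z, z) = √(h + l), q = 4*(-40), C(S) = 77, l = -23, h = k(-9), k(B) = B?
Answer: √(77 + 4*I*√2) ≈ 8.7809 + 0.32211*I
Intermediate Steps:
h = -9
q = -160
O(Z, z) = 4*I*√2 (O(Z, z) = √(-9 - 23) = √(-32) = 4*I*√2)
√(O(q, 83) + C(-32)) = √(4*I*√2 + 77) = √(77 + 4*I*√2)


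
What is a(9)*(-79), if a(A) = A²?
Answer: -6399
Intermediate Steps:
a(9)*(-79) = 9²*(-79) = 81*(-79) = -6399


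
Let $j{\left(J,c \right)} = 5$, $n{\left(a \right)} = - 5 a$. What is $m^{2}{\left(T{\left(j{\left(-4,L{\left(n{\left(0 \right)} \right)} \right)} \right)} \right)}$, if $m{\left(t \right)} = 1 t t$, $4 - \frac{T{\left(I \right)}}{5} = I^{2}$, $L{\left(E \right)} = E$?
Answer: $121550625$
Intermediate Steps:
$T{\left(I \right)} = 20 - 5 I^{2}$
$m{\left(t \right)} = t^{2}$ ($m{\left(t \right)} = t t = t^{2}$)
$m^{2}{\left(T{\left(j{\left(-4,L{\left(n{\left(0 \right)} \right)} \right)} \right)} \right)} = \left(\left(20 - 5 \cdot 5^{2}\right)^{2}\right)^{2} = \left(\left(20 - 125\right)^{2}\right)^{2} = \left(\left(-105\right)^{2}\right)^{2} = 11025^{2} = 121550625$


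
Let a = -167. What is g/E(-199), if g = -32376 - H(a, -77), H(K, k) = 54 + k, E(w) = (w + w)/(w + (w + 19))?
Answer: -12261787/398 ≈ -30809.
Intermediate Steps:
E(w) = 2*w/(19 + 2*w) (E(w) = (2*w)/(w + (19 + w)) = (2*w)/(19 + 2*w) = 2*w/(19 + 2*w))
g = -32353 (g = -32376 - (54 - 77) = -32376 - 1*(-23) = -32376 + 23 = -32353)
g/E(-199) = -32353/(2*(-199)/(19 + 2*(-199))) = -32353/(2*(-199)/(19 - 398)) = -32353/(2*(-199)/(-379)) = -32353/(2*(-199)*(-1/379)) = -32353/398/379 = -32353*379/398 = -12261787/398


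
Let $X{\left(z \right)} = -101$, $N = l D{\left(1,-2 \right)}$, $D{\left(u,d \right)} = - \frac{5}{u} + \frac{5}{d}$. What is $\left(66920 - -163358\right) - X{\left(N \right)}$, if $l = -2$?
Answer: $230379$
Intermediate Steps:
$N = 15$ ($N = - 2 \left(- \frac{5}{1} + \frac{5}{-2}\right) = - 2 \left(\left(-5\right) 1 + 5 \left(- \frac{1}{2}\right)\right) = - 2 \left(-5 - \frac{5}{2}\right) = \left(-2\right) \left(- \frac{15}{2}\right) = 15$)
$\left(66920 - -163358\right) - X{\left(N \right)} = \left(66920 - -163358\right) - -101 = \left(66920 + 163358\right) + 101 = 230278 + 101 = 230379$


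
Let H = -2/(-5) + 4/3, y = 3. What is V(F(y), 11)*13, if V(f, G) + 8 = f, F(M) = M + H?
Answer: -637/15 ≈ -42.467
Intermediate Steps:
H = 26/15 (H = -2*(-⅕) + 4*(⅓) = ⅖ + 4/3 = 26/15 ≈ 1.7333)
F(M) = 26/15 + M (F(M) = M + 26/15 = 26/15 + M)
V(f, G) = -8 + f
V(F(y), 11)*13 = (-8 + (26/15 + 3))*13 = (-8 + 71/15)*13 = -49/15*13 = -637/15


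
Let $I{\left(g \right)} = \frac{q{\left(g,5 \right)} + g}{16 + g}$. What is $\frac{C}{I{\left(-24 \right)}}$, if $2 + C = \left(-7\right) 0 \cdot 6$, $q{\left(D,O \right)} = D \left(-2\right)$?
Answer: $\frac{2}{3} \approx 0.66667$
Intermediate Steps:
$q{\left(D,O \right)} = - 2 D$
$I{\left(g \right)} = - \frac{g}{16 + g}$ ($I{\left(g \right)} = \frac{- 2 g + g}{16 + g} = \frac{\left(-1\right) g}{16 + g} = - \frac{g}{16 + g}$)
$C = -2$ ($C = -2 + \left(-7\right) 0 \cdot 6 = -2 + 0 \cdot 6 = -2 + 0 = -2$)
$\frac{C}{I{\left(-24 \right)}} = - \frac{2}{\left(-1\right) \left(-24\right) \frac{1}{16 - 24}} = - \frac{2}{\left(-1\right) \left(-24\right) \frac{1}{-8}} = - \frac{2}{\left(-1\right) \left(-24\right) \left(- \frac{1}{8}\right)} = - \frac{2}{-3} = \left(-2\right) \left(- \frac{1}{3}\right) = \frac{2}{3}$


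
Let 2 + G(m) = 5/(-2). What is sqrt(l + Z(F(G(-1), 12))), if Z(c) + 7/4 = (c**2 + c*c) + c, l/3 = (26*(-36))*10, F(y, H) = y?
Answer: I*sqrt(112183)/2 ≈ 167.47*I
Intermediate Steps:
G(m) = -9/2 (G(m) = -2 + 5/(-2) = -2 + 5*(-1/2) = -2 - 5/2 = -9/2)
l = -28080 (l = 3*((26*(-36))*10) = 3*(-936*10) = 3*(-9360) = -28080)
Z(c) = -7/4 + c + 2*c**2 (Z(c) = -7/4 + ((c**2 + c*c) + c) = -7/4 + ((c**2 + c**2) + c) = -7/4 + (2*c**2 + c) = -7/4 + (c + 2*c**2) = -7/4 + c + 2*c**2)
sqrt(l + Z(F(G(-1), 12))) = sqrt(-28080 + (-7/4 - 9/2 + 2*(-9/2)**2)) = sqrt(-28080 + (-7/4 - 9/2 + 2*(81/4))) = sqrt(-28080 + (-7/4 - 9/2 + 81/2)) = sqrt(-28080 + 137/4) = sqrt(-112183/4) = I*sqrt(112183)/2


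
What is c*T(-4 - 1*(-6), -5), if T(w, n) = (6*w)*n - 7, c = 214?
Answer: -14338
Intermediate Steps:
T(w, n) = -7 + 6*n*w (T(w, n) = 6*n*w - 7 = -7 + 6*n*w)
c*T(-4 - 1*(-6), -5) = 214*(-7 + 6*(-5)*(-4 - 1*(-6))) = 214*(-7 + 6*(-5)*(-4 + 6)) = 214*(-7 + 6*(-5)*2) = 214*(-7 - 60) = 214*(-67) = -14338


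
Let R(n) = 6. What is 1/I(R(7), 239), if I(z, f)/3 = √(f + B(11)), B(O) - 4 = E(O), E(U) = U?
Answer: √254/762 ≈ 0.020915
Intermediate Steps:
B(O) = 4 + O
I(z, f) = 3*√(15 + f) (I(z, f) = 3*√(f + (4 + 11)) = 3*√(f + 15) = 3*√(15 + f))
1/I(R(7), 239) = 1/(3*√(15 + 239)) = 1/(3*√254) = √254/762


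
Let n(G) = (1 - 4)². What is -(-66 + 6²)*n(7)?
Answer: 270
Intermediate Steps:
n(G) = 9 (n(G) = (-3)² = 9)
-(-66 + 6²)*n(7) = -(-66 + 6²)*9 = -(-66 + 36)*9 = -(-30)*9 = -1*(-270) = 270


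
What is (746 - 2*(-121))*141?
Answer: 139308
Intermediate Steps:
(746 - 2*(-121))*141 = (746 + 242)*141 = 988*141 = 139308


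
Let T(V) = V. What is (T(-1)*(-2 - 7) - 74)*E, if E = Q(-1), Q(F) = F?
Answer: 65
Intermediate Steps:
E = -1
(T(-1)*(-2 - 7) - 74)*E = (-(-2 - 7) - 74)*(-1) = (-1*(-9) - 74)*(-1) = (9 - 74)*(-1) = -65*(-1) = 65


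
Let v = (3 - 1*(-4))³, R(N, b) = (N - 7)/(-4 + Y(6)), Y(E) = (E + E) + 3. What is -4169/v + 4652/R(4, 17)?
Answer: -17564503/1029 ≈ -17070.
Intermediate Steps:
Y(E) = 3 + 2*E (Y(E) = 2*E + 3 = 3 + 2*E)
R(N, b) = -7/11 + N/11 (R(N, b) = (N - 7)/(-4 + (3 + 2*6)) = (-7 + N)/(-4 + (3 + 12)) = (-7 + N)/(-4 + 15) = (-7 + N)/11 = (-7 + N)*(1/11) = -7/11 + N/11)
v = 343 (v = (3 + 4)³ = 7³ = 343)
-4169/v + 4652/R(4, 17) = -4169/343 + 4652/(-7/11 + (1/11)*4) = -4169*1/343 + 4652/(-7/11 + 4/11) = -4169/343 + 4652/(-3/11) = -4169/343 + 4652*(-11/3) = -4169/343 - 51172/3 = -17564503/1029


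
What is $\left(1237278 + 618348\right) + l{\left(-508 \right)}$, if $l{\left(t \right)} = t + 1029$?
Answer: $1856147$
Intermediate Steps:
$l{\left(t \right)} = 1029 + t$
$\left(1237278 + 618348\right) + l{\left(-508 \right)} = \left(1237278 + 618348\right) + \left(1029 - 508\right) = 1855626 + 521 = 1856147$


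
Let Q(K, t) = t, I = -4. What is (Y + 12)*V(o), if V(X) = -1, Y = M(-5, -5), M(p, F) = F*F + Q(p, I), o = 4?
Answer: -33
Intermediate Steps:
M(p, F) = -4 + F² (M(p, F) = F*F - 4 = F² - 4 = -4 + F²)
Y = 21 (Y = -4 + (-5)² = -4 + 25 = 21)
(Y + 12)*V(o) = (21 + 12)*(-1) = 33*(-1) = -33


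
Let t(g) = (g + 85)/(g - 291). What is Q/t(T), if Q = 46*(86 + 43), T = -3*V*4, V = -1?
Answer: -1655586/97 ≈ -17068.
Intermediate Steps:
T = 12 (T = -3*(-1)*4 = 3*4 = 12)
Q = 5934 (Q = 46*129 = 5934)
t(g) = (85 + g)/(-291 + g)
Q/t(T) = 5934/(((85 + 12)/(-291 + 12))) = 5934/((97/(-279))) = 5934/((-1/279*97)) = 5934/(-97/279) = 5934*(-279/97) = -1655586/97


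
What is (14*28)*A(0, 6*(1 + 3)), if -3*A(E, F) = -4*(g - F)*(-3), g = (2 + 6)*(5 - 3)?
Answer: 12544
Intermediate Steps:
g = 16 (g = 8*2 = 16)
A(E, F) = -64 + 4*F (A(E, F) = -(-4*(16 - F))*(-3)/3 = -(-64 + 4*F)*(-3)/3 = -(192 - 12*F)/3 = -64 + 4*F)
(14*28)*A(0, 6*(1 + 3)) = (14*28)*(-64 + 4*(6*(1 + 3))) = 392*(-64 + 4*(6*4)) = 392*(-64 + 4*24) = 392*(-64 + 96) = 392*32 = 12544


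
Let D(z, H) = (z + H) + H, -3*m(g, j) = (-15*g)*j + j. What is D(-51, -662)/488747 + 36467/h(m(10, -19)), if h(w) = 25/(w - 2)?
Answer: -50564239343738/36656025 ≈ -1.3794e+6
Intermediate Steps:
m(g, j) = -j/3 + 5*g*j (m(g, j) = -((-15*g)*j + j)/3 = -(-15*g*j + j)/3 = -(j - 15*g*j)/3 = -j/3 + 5*g*j)
D(z, H) = z + 2*H (D(z, H) = (H + z) + H = z + 2*H)
h(w) = 25/(-2 + w)
D(-51, -662)/488747 + 36467/h(m(10, -19)) = (-51 + 2*(-662))/488747 + 36467/((25/(-2 + (⅓)*(-19)*(-1 + 15*10)))) = (-51 - 1324)*(1/488747) + 36467/((25/(-2 + (⅓)*(-19)*(-1 + 150)))) = -1375*1/488747 + 36467/((25/(-2 + (⅓)*(-19)*149))) = -1375/488747 + 36467/((25/(-2 - 2831/3))) = -1375/488747 + 36467/((25/(-2837/3))) = -1375/488747 + 36467/((25*(-3/2837))) = -1375/488747 + 36467/(-75/2837) = -1375/488747 + 36467*(-2837/75) = -1375/488747 - 103456879/75 = -50564239343738/36656025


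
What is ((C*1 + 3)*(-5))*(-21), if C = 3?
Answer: 630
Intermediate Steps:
((C*1 + 3)*(-5))*(-21) = ((3*1 + 3)*(-5))*(-21) = ((3 + 3)*(-5))*(-21) = (6*(-5))*(-21) = -30*(-21) = 630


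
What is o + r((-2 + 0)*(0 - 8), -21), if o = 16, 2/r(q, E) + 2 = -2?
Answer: 31/2 ≈ 15.500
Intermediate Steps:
r(q, E) = -½ (r(q, E) = 2/(-2 - 2) = 2/(-4) = 2*(-¼) = -½)
o + r((-2 + 0)*(0 - 8), -21) = 16 - ½ = 31/2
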